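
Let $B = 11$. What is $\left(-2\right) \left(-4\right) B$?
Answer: $88$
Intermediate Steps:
$\left(-2\right) \left(-4\right) B = \left(-2\right) \left(-4\right) 11 = 8 \cdot 11 = 88$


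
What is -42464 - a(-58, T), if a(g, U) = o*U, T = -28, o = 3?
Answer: -42380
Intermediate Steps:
a(g, U) = 3*U
-42464 - a(-58, T) = -42464 - 3*(-28) = -42464 - 1*(-84) = -42464 + 84 = -42380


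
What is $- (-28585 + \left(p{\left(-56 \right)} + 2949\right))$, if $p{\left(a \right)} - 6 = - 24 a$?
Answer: $24286$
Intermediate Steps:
$p{\left(a \right)} = 6 - 24 a$
$- (-28585 + \left(p{\left(-56 \right)} + 2949\right)) = - (-28585 + \left(\left(6 - -1344\right) + 2949\right)) = - (-28585 + \left(\left(6 + 1344\right) + 2949\right)) = - (-28585 + \left(1350 + 2949\right)) = - (-28585 + 4299) = \left(-1\right) \left(-24286\right) = 24286$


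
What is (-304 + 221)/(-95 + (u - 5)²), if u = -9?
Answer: -83/101 ≈ -0.82178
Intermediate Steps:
(-304 + 221)/(-95 + (u - 5)²) = (-304 + 221)/(-95 + (-9 - 5)²) = -83/(-95 + (-14)²) = -83/(-95 + 196) = -83/101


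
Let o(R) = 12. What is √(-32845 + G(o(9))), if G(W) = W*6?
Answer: I*√32773 ≈ 181.03*I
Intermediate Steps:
G(W) = 6*W
√(-32845 + G(o(9))) = √(-32845 + 6*12) = √(-32845 + 72) = √(-32773) = I*√32773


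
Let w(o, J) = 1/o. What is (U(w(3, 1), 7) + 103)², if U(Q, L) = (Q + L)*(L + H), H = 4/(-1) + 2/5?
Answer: 3682561/225 ≈ 16367.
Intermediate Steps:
H = -18/5 (H = 4*(-1) + 2*(⅕) = -4 + ⅖ = -18/5 ≈ -3.6000)
U(Q, L) = (-18/5 + L)*(L + Q) (U(Q, L) = (Q + L)*(L - 18/5) = (L + Q)*(-18/5 + L) = (-18/5 + L)*(L + Q))
(U(w(3, 1), 7) + 103)² = ((7² - 18/5*7 - 18/5/3 + 7/3) + 103)² = ((49 - 126/5 - 18/5*⅓ + 7*(⅓)) + 103)² = ((49 - 126/5 - 6/5 + 7/3) + 103)² = (374/15 + 103)² = (1919/15)² = 3682561/225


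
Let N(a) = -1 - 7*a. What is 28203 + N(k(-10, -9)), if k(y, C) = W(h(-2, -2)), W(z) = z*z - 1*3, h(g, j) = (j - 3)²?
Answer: 23848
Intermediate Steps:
h(g, j) = (-3 + j)²
W(z) = -3 + z² (W(z) = z² - 3 = -3 + z²)
k(y, C) = 622 (k(y, C) = -3 + ((-3 - 2)²)² = -3 + ((-5)²)² = -3 + 25² = -3 + 625 = 622)
28203 + N(k(-10, -9)) = 28203 + (-1 - 7*622) = 28203 + (-1 - 4354) = 28203 - 4355 = 23848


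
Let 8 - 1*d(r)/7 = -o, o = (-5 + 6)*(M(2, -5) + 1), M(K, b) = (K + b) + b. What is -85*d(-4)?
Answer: -595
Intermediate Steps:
M(K, b) = K + 2*b
o = -7 (o = (-5 + 6)*((2 + 2*(-5)) + 1) = 1*((2 - 10) + 1) = 1*(-8 + 1) = 1*(-7) = -7)
d(r) = 7 (d(r) = 56 - (-7)*(-7) = 56 - 7*7 = 56 - 49 = 7)
-85*d(-4) = -85*7 = -595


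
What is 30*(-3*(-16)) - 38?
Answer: 1402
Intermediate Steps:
30*(-3*(-16)) - 38 = 30*48 - 38 = 1440 - 38 = 1402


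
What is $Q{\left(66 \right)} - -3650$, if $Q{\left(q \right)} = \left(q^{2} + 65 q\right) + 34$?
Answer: $12330$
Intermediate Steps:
$Q{\left(q \right)} = 34 + q^{2} + 65 q$
$Q{\left(66 \right)} - -3650 = \left(34 + 66^{2} + 65 \cdot 66\right) - -3650 = \left(34 + 4356 + 4290\right) + 3650 = 8680 + 3650 = 12330$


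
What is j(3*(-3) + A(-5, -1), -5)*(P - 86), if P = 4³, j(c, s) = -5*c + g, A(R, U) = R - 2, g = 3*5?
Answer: -2090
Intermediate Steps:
g = 15
A(R, U) = -2 + R
j(c, s) = 15 - 5*c (j(c, s) = -5*c + 15 = 15 - 5*c)
P = 64
j(3*(-3) + A(-5, -1), -5)*(P - 86) = (15 - 5*(3*(-3) + (-2 - 5)))*(64 - 86) = (15 - 5*(-9 - 7))*(-22) = (15 - 5*(-16))*(-22) = (15 + 80)*(-22) = 95*(-22) = -2090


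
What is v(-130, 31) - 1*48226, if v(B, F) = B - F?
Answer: -48387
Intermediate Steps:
v(-130, 31) - 1*48226 = (-130 - 1*31) - 1*48226 = (-130 - 31) - 48226 = -161 - 48226 = -48387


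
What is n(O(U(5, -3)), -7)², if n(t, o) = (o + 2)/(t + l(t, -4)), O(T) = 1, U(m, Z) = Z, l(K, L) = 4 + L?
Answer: 25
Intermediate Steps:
n(t, o) = (2 + o)/t (n(t, o) = (o + 2)/(t + (4 - 4)) = (2 + o)/(t + 0) = (2 + o)/t)
n(O(U(5, -3)), -7)² = ((2 - 7)/1)² = (1*(-5))² = (-5)² = 25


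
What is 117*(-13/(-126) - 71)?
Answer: -116129/14 ≈ -8294.9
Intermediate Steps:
117*(-13/(-126) - 71) = 117*(-13*(-1/126) - 71) = 117*(13/126 - 71) = 117*(-8933/126) = -116129/14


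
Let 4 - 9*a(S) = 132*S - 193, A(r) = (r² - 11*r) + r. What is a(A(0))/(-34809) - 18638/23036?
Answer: -2921734685/3608370558 ≈ -0.80971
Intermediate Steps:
A(r) = r² - 10*r
a(S) = 197/9 - 44*S/3 (a(S) = 4/9 - (132*S - 193)/9 = 4/9 - (-193 + 132*S)/9 = 4/9 + (193/9 - 44*S/3) = 197/9 - 44*S/3)
a(A(0))/(-34809) - 18638/23036 = (197/9 - 0*(-10 + 0))/(-34809) - 18638/23036 = (197/9 - 0*(-10))*(-1/34809) - 18638*1/23036 = (197/9 - 44/3*0)*(-1/34809) - 9319/11518 = (197/9 + 0)*(-1/34809) - 9319/11518 = (197/9)*(-1/34809) - 9319/11518 = -197/313281 - 9319/11518 = -2921734685/3608370558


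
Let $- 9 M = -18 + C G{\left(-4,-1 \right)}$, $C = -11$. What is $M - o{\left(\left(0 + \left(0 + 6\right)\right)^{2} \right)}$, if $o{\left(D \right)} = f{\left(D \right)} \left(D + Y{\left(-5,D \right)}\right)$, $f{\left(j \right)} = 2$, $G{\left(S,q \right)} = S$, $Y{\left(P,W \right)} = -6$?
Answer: $- \frac{566}{9} \approx -62.889$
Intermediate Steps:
$M = - \frac{26}{9}$ ($M = - \frac{-18 - -44}{9} = - \frac{-18 + 44}{9} = \left(- \frac{1}{9}\right) 26 = - \frac{26}{9} \approx -2.8889$)
$o{\left(D \right)} = -12 + 2 D$ ($o{\left(D \right)} = 2 \left(D - 6\right) = 2 \left(-6 + D\right) = -12 + 2 D$)
$M - o{\left(\left(0 + \left(0 + 6\right)\right)^{2} \right)} = - \frac{26}{9} - \left(-12 + 2 \left(0 + \left(0 + 6\right)\right)^{2}\right) = - \frac{26}{9} - \left(-12 + 2 \left(0 + 6\right)^{2}\right) = - \frac{26}{9} - \left(-12 + 2 \cdot 6^{2}\right) = - \frac{26}{9} - \left(-12 + 2 \cdot 36\right) = - \frac{26}{9} - \left(-12 + 72\right) = - \frac{26}{9} - 60 = - \frac{566}{9}$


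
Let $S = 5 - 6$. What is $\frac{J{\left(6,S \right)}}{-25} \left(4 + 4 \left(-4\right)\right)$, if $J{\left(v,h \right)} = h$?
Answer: $- \frac{12}{25} \approx -0.48$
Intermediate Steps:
$S = -1$ ($S = 5 - 6 = -1$)
$\frac{J{\left(6,S \right)}}{-25} \left(4 + 4 \left(-4\right)\right) = \frac{1}{-25} \left(-1\right) \left(4 + 4 \left(-4\right)\right) = \left(- \frac{1}{25}\right) \left(-1\right) \left(4 - 16\right) = \frac{1}{25} \left(-12\right) = - \frac{12}{25}$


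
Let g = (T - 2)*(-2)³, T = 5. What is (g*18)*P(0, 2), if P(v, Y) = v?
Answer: 0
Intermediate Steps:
g = -24 (g = (5 - 2)*(-2)³ = 3*(-8) = -24)
(g*18)*P(0, 2) = -24*18*0 = -432*0 = 0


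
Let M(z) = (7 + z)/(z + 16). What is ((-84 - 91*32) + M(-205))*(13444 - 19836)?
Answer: 402018448/21 ≈ 1.9144e+7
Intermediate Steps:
M(z) = (7 + z)/(16 + z)
((-84 - 91*32) + M(-205))*(13444 - 19836) = ((-84 - 91*32) + (7 - 205)/(16 - 205))*(13444 - 19836) = ((-84 - 2912) - 198/(-189))*(-6392) = (-2996 - 1/189*(-198))*(-6392) = (-2996 + 22/21)*(-6392) = -62894/21*(-6392) = 402018448/21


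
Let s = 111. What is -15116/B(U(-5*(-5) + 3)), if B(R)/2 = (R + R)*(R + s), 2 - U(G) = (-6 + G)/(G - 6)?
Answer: -3779/112 ≈ -33.741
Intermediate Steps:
U(G) = 1 (U(G) = 2 - (-6 + G)/(G - 6) = 2 - (-6 + G)/(-6 + G) = 2 - 1*1 = 2 - 1 = 1)
B(R) = 4*R*(111 + R) (B(R) = 2*((R + R)*(R + 111)) = 2*((2*R)*(111 + R)) = 2*(2*R*(111 + R)) = 4*R*(111 + R))
-15116/B(U(-5*(-5) + 3)) = -15116*1/(4*(111 + 1)) = -15116/(4*1*112) = -15116/448 = -15116*1/448 = -3779/112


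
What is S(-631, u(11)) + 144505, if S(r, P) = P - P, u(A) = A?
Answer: 144505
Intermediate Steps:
S(r, P) = 0
S(-631, u(11)) + 144505 = 0 + 144505 = 144505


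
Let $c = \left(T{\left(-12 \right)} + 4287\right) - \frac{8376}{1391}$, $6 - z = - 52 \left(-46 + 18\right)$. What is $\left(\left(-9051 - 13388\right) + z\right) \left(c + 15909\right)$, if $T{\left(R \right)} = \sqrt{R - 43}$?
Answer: $- \frac{670904887140}{1391} - 23889 i \sqrt{55} \approx -4.8232 \cdot 10^{8} - 1.7717 \cdot 10^{5} i$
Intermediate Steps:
$z = -1450$ ($z = 6 - - 52 \left(-46 + 18\right) = 6 - \left(-52\right) \left(-28\right) = 6 - 1456 = -1450$)
$T{\left(R \right)} = \sqrt{-43 + R}$
$c = \frac{5954841}{1391} + i \sqrt{55}$ ($c = \left(\sqrt{-43 - 12} + 4287\right) - \frac{8376}{1391} = \left(\sqrt{-55} + 4287\right) - \frac{8376}{1391} = \left(i \sqrt{55} + 4287\right) - \frac{8376}{1391} = \left(4287 + i \sqrt{55}\right) - \frac{8376}{1391} = \frac{5954841}{1391} + i \sqrt{55} \approx 4281.0 + 7.4162 i$)
$\left(\left(-9051 - 13388\right) + z\right) \left(c + 15909\right) = \left(\left(-9051 - 13388\right) - 1450\right) \left(\left(\frac{5954841}{1391} + i \sqrt{55}\right) + 15909\right) = \left(-22439 - 1450\right) \left(\frac{28084260}{1391} + i \sqrt{55}\right) = - 23889 \left(\frac{28084260}{1391} + i \sqrt{55}\right) = - \frac{670904887140}{1391} - 23889 i \sqrt{55}$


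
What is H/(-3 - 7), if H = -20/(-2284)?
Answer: -1/1142 ≈ -0.00087566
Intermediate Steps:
H = 5/571 (H = -20*(-1/2284) = 5/571 ≈ 0.0087566)
H/(-3 - 7) = (5/571)/(-3 - 7) = (5/571)/(-10) = -1/10*5/571 = -1/1142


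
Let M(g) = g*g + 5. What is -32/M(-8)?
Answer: -32/69 ≈ -0.46377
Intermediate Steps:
M(g) = 5 + g**2 (M(g) = g**2 + 5 = 5 + g**2)
-32/M(-8) = -32/(5 + (-8)**2) = -32/(5 + 64) = -32/69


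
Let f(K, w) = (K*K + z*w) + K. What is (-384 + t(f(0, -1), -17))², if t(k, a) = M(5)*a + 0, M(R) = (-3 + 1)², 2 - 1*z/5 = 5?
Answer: 204304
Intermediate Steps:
z = -15 (z = 10 - 5*5 = 10 - 25 = -15)
M(R) = 4 (M(R) = (-2)² = 4)
f(K, w) = K + K² - 15*w (f(K, w) = (K*K - 15*w) + K = (K² - 15*w) + K = K + K² - 15*w)
t(k, a) = 4*a (t(k, a) = 4*a + 0 = 4*a)
(-384 + t(f(0, -1), -17))² = (-384 + 4*(-17))² = (-384 - 68)² = (-452)² = 204304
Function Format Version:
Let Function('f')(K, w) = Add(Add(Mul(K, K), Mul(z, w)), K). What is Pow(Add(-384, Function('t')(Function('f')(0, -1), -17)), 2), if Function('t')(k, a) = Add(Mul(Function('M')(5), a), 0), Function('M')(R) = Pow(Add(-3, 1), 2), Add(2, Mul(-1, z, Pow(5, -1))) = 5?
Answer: 204304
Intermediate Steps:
z = -15 (z = Add(10, Mul(-5, 5)) = Add(10, -25) = -15)
Function('M')(R) = 4 (Function('M')(R) = Pow(-2, 2) = 4)
Function('f')(K, w) = Add(K, Pow(K, 2), Mul(-15, w)) (Function('f')(K, w) = Add(Add(Mul(K, K), Mul(-15, w)), K) = Add(Add(Pow(K, 2), Mul(-15, w)), K) = Add(K, Pow(K, 2), Mul(-15, w)))
Function('t')(k, a) = Mul(4, a) (Function('t')(k, a) = Add(Mul(4, a), 0) = Mul(4, a))
Pow(Add(-384, Function('t')(Function('f')(0, -1), -17)), 2) = Pow(Add(-384, Mul(4, -17)), 2) = Pow(Add(-384, -68), 2) = Pow(-452, 2) = 204304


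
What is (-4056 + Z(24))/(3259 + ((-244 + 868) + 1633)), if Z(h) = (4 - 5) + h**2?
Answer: -3481/5516 ≈ -0.63107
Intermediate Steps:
Z(h) = -1 + h**2
(-4056 + Z(24))/(3259 + ((-244 + 868) + 1633)) = (-4056 + (-1 + 24**2))/(3259 + ((-244 + 868) + 1633)) = (-4056 + (-1 + 576))/(3259 + (624 + 1633)) = (-4056 + 575)/(3259 + 2257) = -3481/5516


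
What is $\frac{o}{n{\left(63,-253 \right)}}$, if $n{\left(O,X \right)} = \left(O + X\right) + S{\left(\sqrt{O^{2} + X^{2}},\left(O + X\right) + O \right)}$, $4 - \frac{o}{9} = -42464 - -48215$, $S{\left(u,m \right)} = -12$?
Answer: $\frac{51723}{202} \approx 256.05$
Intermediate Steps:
$o = -51723$ ($o = 36 - 9 \left(-42464 - -48215\right) = 36 - 9 \left(-42464 + 48215\right) = 36 - 51759 = -51723$)
$n{\left(O,X \right)} = -12 + O + X$ ($n{\left(O,X \right)} = \left(O + X\right) - 12 = -12 + O + X$)
$\frac{o}{n{\left(63,-253 \right)}} = - \frac{51723}{-12 + 63 - 253} = - \frac{51723}{-202} = \left(-51723\right) \left(- \frac{1}{202}\right) = \frac{51723}{202}$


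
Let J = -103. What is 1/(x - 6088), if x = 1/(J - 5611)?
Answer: -5714/34786833 ≈ -0.00016426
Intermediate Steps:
x = -1/5714 (x = 1/(-103 - 5611) = 1/(-5714) = -1/5714 ≈ -0.00017501)
1/(x - 6088) = 1/(-1/5714 - 6088) = 1/(-34786833/5714) = -5714/34786833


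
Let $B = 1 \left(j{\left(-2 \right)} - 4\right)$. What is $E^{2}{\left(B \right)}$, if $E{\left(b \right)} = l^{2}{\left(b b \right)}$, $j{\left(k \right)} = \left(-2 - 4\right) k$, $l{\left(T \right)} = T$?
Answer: $16777216$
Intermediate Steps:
$j{\left(k \right)} = - 6 k$
$B = 8$ ($B = 1 \left(\left(-6\right) \left(-2\right) - 4\right) = 1 \left(12 - 4\right) = 1 \cdot 8 = 8$)
$E{\left(b \right)} = b^{4}$ ($E{\left(b \right)} = \left(b b\right)^{2} = \left(b^{2}\right)^{2} = b^{4}$)
$E^{2}{\left(B \right)} = \left(8^{4}\right)^{2} = 4096^{2} = 16777216$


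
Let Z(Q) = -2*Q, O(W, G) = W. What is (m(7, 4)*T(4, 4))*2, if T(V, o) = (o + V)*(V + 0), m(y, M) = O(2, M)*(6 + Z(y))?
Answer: -1024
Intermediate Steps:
m(y, M) = 12 - 4*y (m(y, M) = 2*(6 - 2*y) = 12 - 4*y)
T(V, o) = V*(V + o) (T(V, o) = (V + o)*V = V*(V + o))
(m(7, 4)*T(4, 4))*2 = ((12 - 4*7)*(4*(4 + 4)))*2 = ((12 - 28)*(4*8))*2 = -16*32*2 = -512*2 = -1024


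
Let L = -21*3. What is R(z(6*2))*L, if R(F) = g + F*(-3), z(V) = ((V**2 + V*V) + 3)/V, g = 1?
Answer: 18081/4 ≈ 4520.3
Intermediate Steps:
z(V) = (3 + 2*V**2)/V (z(V) = ((V**2 + V**2) + 3)/V = (2*V**2 + 3)/V = (3 + 2*V**2)/V)
R(F) = 1 - 3*F (R(F) = 1 + F*(-3) = 1 - 3*F)
L = -63
R(z(6*2))*L = (1 - 3*(2*(6*2) + 3/((6*2))))*(-63) = (1 - 3*(2*12 + 3/12))*(-63) = (1 - 3*(24 + 3*(1/12)))*(-63) = (1 - 3*(24 + 1/4))*(-63) = (1 - 3*97/4)*(-63) = (1 - 291/4)*(-63) = -287/4*(-63) = 18081/4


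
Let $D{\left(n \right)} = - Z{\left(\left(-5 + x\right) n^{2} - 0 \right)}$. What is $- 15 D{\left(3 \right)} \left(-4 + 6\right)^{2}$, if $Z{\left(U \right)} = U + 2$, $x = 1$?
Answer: $-2040$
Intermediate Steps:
$Z{\left(U \right)} = 2 + U$
$D{\left(n \right)} = -2 + 4 n^{2}$ ($D{\left(n \right)} = - (2 + \left(\left(-5 + 1\right) n^{2} - 0\right)) = - (2 + \left(- 4 n^{2} + 0\right)) = - (2 - 4 n^{2}) = -2 + 4 n^{2}$)
$- 15 D{\left(3 \right)} \left(-4 + 6\right)^{2} = - 15 \left(-2 + 4 \cdot 3^{2}\right) \left(-4 + 6\right)^{2} = - 15 \left(-2 + 4 \cdot 9\right) 2^{2} = - 15 \left(-2 + 36\right) 4 = \left(-15\right) 34 \cdot 4 = \left(-510\right) 4 = -2040$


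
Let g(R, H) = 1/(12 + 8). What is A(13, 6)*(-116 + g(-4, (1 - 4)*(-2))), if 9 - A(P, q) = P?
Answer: 2319/5 ≈ 463.80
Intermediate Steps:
A(P, q) = 9 - P
g(R, H) = 1/20
A(13, 6)*(-116 + g(-4, (1 - 4)*(-2))) = (9 - 1*13)*(-116 + 1/20) = (9 - 13)*(-2319/20) = -4*(-2319/20) = 2319/5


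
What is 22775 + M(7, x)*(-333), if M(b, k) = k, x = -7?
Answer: 25106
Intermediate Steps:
22775 + M(7, x)*(-333) = 22775 - 7*(-333) = 22775 + 2331 = 25106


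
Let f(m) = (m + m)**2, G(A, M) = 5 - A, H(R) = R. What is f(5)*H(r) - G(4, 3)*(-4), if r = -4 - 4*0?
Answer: -396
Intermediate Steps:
r = -4 (r = -4 + 0 = -4)
f(m) = 4*m**2 (f(m) = (2*m)**2 = 4*m**2)
f(5)*H(r) - G(4, 3)*(-4) = (4*5**2)*(-4) - (5 - 1*4)*(-4) = (4*25)*(-4) - (5 - 4)*(-4) = 100*(-4) - 1*1*(-4) = -400 - 1*(-4) = -400 + 4 = -396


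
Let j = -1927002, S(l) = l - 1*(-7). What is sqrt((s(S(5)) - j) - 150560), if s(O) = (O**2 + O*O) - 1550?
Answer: 2*sqrt(443795) ≈ 1332.4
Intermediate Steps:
S(l) = 7 + l (S(l) = l + 7 = 7 + l)
s(O) = -1550 + 2*O**2 (s(O) = (O**2 + O**2) - 1550 = 2*O**2 - 1550 = -1550 + 2*O**2)
sqrt((s(S(5)) - j) - 150560) = sqrt(((-1550 + 2*(7 + 5)**2) - 1*(-1927002)) - 150560) = sqrt(((-1550 + 2*12**2) + 1927002) - 150560) = sqrt(((-1550 + 2*144) + 1927002) - 150560) = sqrt(((-1550 + 288) + 1927002) - 150560) = sqrt((-1262 + 1927002) - 150560) = sqrt(1925740 - 150560) = sqrt(1775180) = 2*sqrt(443795)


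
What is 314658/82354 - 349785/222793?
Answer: 20648702952/9173947361 ≈ 2.2508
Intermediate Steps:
314658/82354 - 349785/222793 = 314658*(1/82354) - 349785*1/222793 = 157329/41177 - 349785/222793 = 20648702952/9173947361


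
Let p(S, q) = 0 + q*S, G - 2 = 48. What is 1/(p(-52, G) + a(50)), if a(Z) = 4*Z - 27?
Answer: -1/2427 ≈ -0.00041203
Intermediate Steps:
G = 50 (G = 2 + 48 = 50)
a(Z) = -27 + 4*Z
p(S, q) = S*q (p(S, q) = 0 + S*q = S*q)
1/(p(-52, G) + a(50)) = 1/(-52*50 + (-27 + 4*50)) = 1/(-2600 + (-27 + 200)) = 1/(-2600 + 173) = 1/(-2427) = -1/2427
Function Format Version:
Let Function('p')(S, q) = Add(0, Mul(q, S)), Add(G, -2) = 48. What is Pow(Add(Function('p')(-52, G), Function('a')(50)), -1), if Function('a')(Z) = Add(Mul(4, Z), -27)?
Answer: Rational(-1, 2427) ≈ -0.00041203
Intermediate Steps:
G = 50 (G = Add(2, 48) = 50)
Function('a')(Z) = Add(-27, Mul(4, Z))
Function('p')(S, q) = Mul(S, q) (Function('p')(S, q) = Add(0, Mul(S, q)) = Mul(S, q))
Pow(Add(Function('p')(-52, G), Function('a')(50)), -1) = Pow(Add(Mul(-52, 50), Add(-27, Mul(4, 50))), -1) = Pow(Add(-2600, Add(-27, 200)), -1) = Pow(Add(-2600, 173), -1) = Pow(-2427, -1) = Rational(-1, 2427)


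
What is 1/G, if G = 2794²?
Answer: 1/7806436 ≈ 1.2810e-7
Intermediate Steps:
G = 7806436
1/G = 1/7806436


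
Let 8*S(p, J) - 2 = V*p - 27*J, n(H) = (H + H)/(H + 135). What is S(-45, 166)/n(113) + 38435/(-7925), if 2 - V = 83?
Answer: -42764987/358210 ≈ -119.39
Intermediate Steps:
V = -81 (V = 2 - 1*83 = 2 - 83 = -81)
n(H) = 2*H/(135 + H) (n(H) = (2*H)/(135 + H) = 2*H/(135 + H))
S(p, J) = ¼ - 81*p/8 - 27*J/8 (S(p, J) = ¼ + (-81*p - 27*J)/8 = ¼ + (-81*p/8 - 27*J/8) = ¼ - 81*p/8 - 27*J/8)
S(-45, 166)/n(113) + 38435/(-7925) = (¼ - 81/8*(-45) - 27/8*166)/((2*113/(135 + 113))) + 38435/(-7925) = (¼ + 3645/8 - 2241/4)/((2*113/248)) + 38435*(-1/7925) = -835/(8*(2*113*(1/248))) - 7687/1585 = -835/(8*113/124) - 7687/1585 = -835/8*124/113 - 7687/1585 = -25885/226 - 7687/1585 = -42764987/358210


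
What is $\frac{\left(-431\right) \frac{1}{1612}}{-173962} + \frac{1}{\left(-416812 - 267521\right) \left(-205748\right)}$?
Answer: $\frac{89770922173}{58408471185000696} \approx 1.5369 \cdot 10^{-6}$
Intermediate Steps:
$\frac{\left(-431\right) \frac{1}{1612}}{-173962} + \frac{1}{\left(-416812 - 267521\right) \left(-205748\right)} = \left(-431\right) \frac{1}{1612} \left(- \frac{1}{173962}\right) + \frac{1}{-684333} \left(- \frac{1}{205748}\right) = \left(- \frac{431}{1612}\right) \left(- \frac{1}{173962}\right) - - \frac{1}{140800146084} = \frac{431}{280426744} + \frac{1}{140800146084} = \frac{89770922173}{58408471185000696}$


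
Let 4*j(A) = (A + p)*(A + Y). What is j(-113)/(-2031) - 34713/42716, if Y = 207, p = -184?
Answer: 75878073/28918732 ≈ 2.6238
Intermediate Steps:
j(A) = (-184 + A)*(207 + A)/4 (j(A) = ((A - 184)*(A + 207))/4 = ((-184 + A)*(207 + A))/4 = (-184 + A)*(207 + A)/4)
j(-113)/(-2031) - 34713/42716 = (-9522 + (¼)*(-113)² + (23/4)*(-113))/(-2031) - 34713/42716 = (-9522 + (¼)*12769 - 2599/4)*(-1/2031) - 34713*1/42716 = (-9522 + 12769/4 - 2599/4)*(-1/2031) - 34713/42716 = -13959/2*(-1/2031) - 34713/42716 = 4653/1354 - 34713/42716 = 75878073/28918732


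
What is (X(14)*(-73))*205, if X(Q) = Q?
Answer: -209510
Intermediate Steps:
(X(14)*(-73))*205 = (14*(-73))*205 = -1022*205 = -209510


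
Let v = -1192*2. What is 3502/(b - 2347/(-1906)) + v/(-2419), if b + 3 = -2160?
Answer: -6323501124/9967080689 ≈ -0.63444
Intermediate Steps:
b = -2163 (b = -3 - 2160 = -2163)
v = -2384
3502/(b - 2347/(-1906)) + v/(-2419) = 3502/(-2163 - 2347/(-1906)) - 2384/(-2419) = 3502/(-2163 - 2347*(-1/1906)) - 2384*(-1/2419) = 3502/(-2163 + 2347/1906) + 2384/2419 = 3502/(-4120331/1906) + 2384/2419 = 3502*(-1906/4120331) + 2384/2419 = -6674812/4120331 + 2384/2419 = -6323501124/9967080689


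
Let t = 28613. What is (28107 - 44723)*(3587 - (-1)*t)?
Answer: -535035200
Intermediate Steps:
(28107 - 44723)*(3587 - (-1)*t) = (28107 - 44723)*(3587 - (-1)*28613) = -16616*(3587 - 1*(-28613)) = -16616*(3587 + 28613) = -16616*32200 = -535035200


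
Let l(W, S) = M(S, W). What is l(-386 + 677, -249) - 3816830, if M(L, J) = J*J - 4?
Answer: -3732153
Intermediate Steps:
M(L, J) = -4 + J² (M(L, J) = J² - 4 = -4 + J²)
l(W, S) = -4 + W²
l(-386 + 677, -249) - 3816830 = (-4 + (-386 + 677)²) - 3816830 = (-4 + 291²) - 3816830 = (-4 + 84681) - 3816830 = 84677 - 3816830 = -3732153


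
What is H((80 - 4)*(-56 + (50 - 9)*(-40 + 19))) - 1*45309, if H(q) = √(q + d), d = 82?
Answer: -45309 + I*√69610 ≈ -45309.0 + 263.84*I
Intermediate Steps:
H(q) = √(82 + q) (H(q) = √(q + 82) = √(82 + q))
H((80 - 4)*(-56 + (50 - 9)*(-40 + 19))) - 1*45309 = √(82 + (80 - 4)*(-56 + (50 - 9)*(-40 + 19))) - 1*45309 = √(82 + 76*(-56 + 41*(-21))) - 45309 = √(82 + 76*(-56 - 861)) - 45309 = √(82 + 76*(-917)) - 45309 = √(82 - 69692) - 45309 = √(-69610) - 45309 = I*√69610 - 45309 = -45309 + I*√69610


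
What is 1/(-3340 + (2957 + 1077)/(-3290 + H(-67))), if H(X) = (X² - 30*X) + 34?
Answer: -3243/10827586 ≈ -0.00029951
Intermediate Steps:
H(X) = 34 + X² - 30*X
1/(-3340 + (2957 + 1077)/(-3290 + H(-67))) = 1/(-3340 + (2957 + 1077)/(-3290 + (34 + (-67)² - 30*(-67)))) = 1/(-3340 + 4034/(-3290 + (34 + 4489 + 2010))) = 1/(-3340 + 4034/(-3290 + 6533)) = 1/(-3340 + 4034/3243) = 1/(-10827586/3243) = -3243/10827586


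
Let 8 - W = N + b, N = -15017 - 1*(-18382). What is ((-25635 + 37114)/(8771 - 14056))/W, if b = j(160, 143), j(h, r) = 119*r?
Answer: 11479/107676590 ≈ 0.00010661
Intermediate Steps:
b = 17017 (b = 119*143 = 17017)
N = 3365 (N = -15017 + 18382 = 3365)
W = -20374 (W = 8 - (3365 + 17017) = 8 - 1*20382 = 8 - 20382 = -20374)
((-25635 + 37114)/(8771 - 14056))/W = ((-25635 + 37114)/(8771 - 14056))/(-20374) = (11479/(-5285))*(-1/20374) = (11479*(-1/5285))*(-1/20374) = -11479/5285*(-1/20374) = 11479/107676590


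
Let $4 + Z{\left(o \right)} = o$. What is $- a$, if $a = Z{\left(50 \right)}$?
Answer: $-46$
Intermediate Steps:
$Z{\left(o \right)} = -4 + o$
$a = 46$ ($a = -4 + 50 = 46$)
$- a = \left(-1\right) 46 = -46$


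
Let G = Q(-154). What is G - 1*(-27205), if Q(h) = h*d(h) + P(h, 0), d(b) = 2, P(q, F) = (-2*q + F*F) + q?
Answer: 27051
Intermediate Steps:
P(q, F) = F² - q (P(q, F) = (-2*q + F²) + q = (F² - 2*q) + q = F² - q)
Q(h) = h (Q(h) = h*2 + (0² - h) = 2*h + (0 - h) = 2*h - h = h)
G = -154
G - 1*(-27205) = -154 - 1*(-27205) = -154 + 27205 = 27051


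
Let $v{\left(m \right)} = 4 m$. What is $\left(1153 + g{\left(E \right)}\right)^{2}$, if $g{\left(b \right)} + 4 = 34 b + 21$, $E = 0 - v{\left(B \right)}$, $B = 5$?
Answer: $240100$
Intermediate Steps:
$E = -20$ ($E = 0 - 4 \cdot 5 = 0 - 20 = -20$)
$g{\left(b \right)} = 17 + 34 b$ ($g{\left(b \right)} = -4 + \left(34 b + 21\right) = -4 + \left(21 + 34 b\right) = 17 + 34 b$)
$\left(1153 + g{\left(E \right)}\right)^{2} = \left(1153 + \left(17 + 34 \left(-20\right)\right)\right)^{2} = \left(1153 + \left(17 - 680\right)\right)^{2} = \left(1153 - 663\right)^{2} = 490^{2} = 240100$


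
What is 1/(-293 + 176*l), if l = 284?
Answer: 1/49691 ≈ 2.0124e-5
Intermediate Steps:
1/(-293 + 176*l) = 1/(-293 + 176*284) = 1/(-293 + 49984) = 1/49691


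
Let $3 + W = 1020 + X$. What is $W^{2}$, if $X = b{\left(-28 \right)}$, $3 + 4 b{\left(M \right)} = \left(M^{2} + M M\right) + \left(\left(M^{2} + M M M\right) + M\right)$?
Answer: $\frac{242206969}{16} \approx 1.5138 \cdot 10^{7}$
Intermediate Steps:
$b{\left(M \right)} = - \frac{3}{4} + \frac{M}{4} + \frac{M^{3}}{4} + \frac{3 M^{2}}{4}$ ($b{\left(M \right)} = - \frac{3}{4} + \frac{\left(M^{2} + M M\right) + \left(\left(M^{2} + M M M\right) + M\right)}{4} = - \frac{3}{4} + \frac{\left(M^{2} + M^{2}\right) + \left(\left(M^{2} + M^{2} M\right) + M\right)}{4} = - \frac{3}{4} + \frac{2 M^{2} + \left(\left(M^{2} + M^{3}\right) + M\right)}{4} = - \frac{3}{4} + \frac{2 M^{2} + \left(M + M^{2} + M^{3}\right)}{4} = - \frac{3}{4} + \frac{M + M^{3} + 3 M^{2}}{4} = - \frac{3}{4} + \left(\frac{M}{4} + \frac{M^{3}}{4} + \frac{3 M^{2}}{4}\right) = - \frac{3}{4} + \frac{M}{4} + \frac{M^{3}}{4} + \frac{3 M^{2}}{4}$)
$X = - \frac{19631}{4}$ ($X = - \frac{3}{4} + \frac{1}{4} \left(-28\right) + \frac{\left(-28\right)^{3}}{4} + \frac{3 \left(-28\right)^{2}}{4} = - \frac{3}{4} - 7 + \frac{1}{4} \left(-21952\right) + \frac{3}{4} \cdot 784 = - \frac{3}{4} - 7 - 5488 + 588 = - \frac{19631}{4} \approx -4907.8$)
$W = - \frac{15563}{4}$ ($W = -3 + \left(1020 - \frac{19631}{4}\right) = -3 - \frac{15551}{4} = - \frac{15563}{4} \approx -3890.8$)
$W^{2} = \left(- \frac{15563}{4}\right)^{2} = \frac{242206969}{16}$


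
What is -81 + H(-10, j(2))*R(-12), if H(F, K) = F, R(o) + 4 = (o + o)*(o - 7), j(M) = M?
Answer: -4601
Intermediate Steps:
R(o) = -4 + 2*o*(-7 + o) (R(o) = -4 + (o + o)*(o - 7) = -4 + (2*o)*(-7 + o) = -4 + 2*o*(-7 + o))
-81 + H(-10, j(2))*R(-12) = -81 - 10*(-4 - 14*(-12) + 2*(-12)²) = -81 - 10*(-4 + 168 + 2*144) = -81 - 10*(-4 + 168 + 288) = -81 - 10*452 = -81 - 4520 = -4601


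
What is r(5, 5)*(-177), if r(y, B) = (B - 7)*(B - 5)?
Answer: 0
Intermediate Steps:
r(y, B) = (-7 + B)*(-5 + B)
r(5, 5)*(-177) = (35 + 5² - 12*5)*(-177) = (35 + 25 - 60)*(-177) = 0*(-177) = 0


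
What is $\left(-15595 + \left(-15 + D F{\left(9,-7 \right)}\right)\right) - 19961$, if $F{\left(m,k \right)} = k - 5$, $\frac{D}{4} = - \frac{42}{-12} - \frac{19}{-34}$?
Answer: $- \frac{608019}{17} \approx -35766.0$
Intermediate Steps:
$D = \frac{276}{17}$ ($D = 4 \left(- \frac{42}{-12} - \frac{19}{-34}\right) = 4 \left(\left(-42\right) \left(- \frac{1}{12}\right) - - \frac{19}{34}\right) = 4 \left(\frac{7}{2} + \frac{19}{34}\right) = 4 \cdot \frac{69}{17} = \frac{276}{17} \approx 16.235$)
$F{\left(m,k \right)} = -5 + k$ ($F{\left(m,k \right)} = k - 5 = -5 + k$)
$\left(-15595 + \left(-15 + D F{\left(9,-7 \right)}\right)\right) - 19961 = \left(-15595 + \left(-15 + \frac{276 \left(-5 - 7\right)}{17}\right)\right) - 19961 = \left(-15595 + \left(-15 + \frac{276}{17} \left(-12\right)\right)\right) - 19961 = \left(-15595 - \frac{3567}{17}\right) - 19961 = - \frac{268682}{17} - 19961 = - \frac{608019}{17}$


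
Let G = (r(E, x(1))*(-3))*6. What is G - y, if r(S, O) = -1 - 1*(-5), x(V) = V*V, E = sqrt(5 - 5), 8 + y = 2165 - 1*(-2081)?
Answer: -4310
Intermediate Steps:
y = 4238 (y = -8 + (2165 - 1*(-2081)) = -8 + (2165 + 2081) = -8 + 4246 = 4238)
E = 0 (E = sqrt(0) = 0)
x(V) = V**2
r(S, O) = 4 (r(S, O) = -1 + 5 = 4)
G = -72 (G = (4*(-3))*6 = -12*6 = -72)
G - y = -72 - 1*4238 = -72 - 4238 = -4310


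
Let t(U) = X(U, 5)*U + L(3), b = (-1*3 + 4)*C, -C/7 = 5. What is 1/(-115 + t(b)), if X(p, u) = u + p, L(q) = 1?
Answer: 1/936 ≈ 0.0010684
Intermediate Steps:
C = -35 (C = -7*5 = -35)
b = -35 (b = (-1*3 + 4)*(-35) = (-3 + 4)*(-35) = 1*(-35) = -35)
X(p, u) = p + u
t(U) = 1 + U*(5 + U) (t(U) = (U + 5)*U + 1 = (5 + U)*U + 1 = U*(5 + U) + 1 = 1 + U*(5 + U))
1/(-115 + t(b)) = 1/(-115 + (1 - 35*(5 - 35))) = 1/(-115 + (1 - 35*(-30))) = 1/(-115 + (1 + 1050)) = 1/(-115 + 1051) = 1/936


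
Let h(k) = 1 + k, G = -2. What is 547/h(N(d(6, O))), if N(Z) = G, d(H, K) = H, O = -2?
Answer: -547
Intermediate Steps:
N(Z) = -2
547/h(N(d(6, O))) = 547/(1 - 2) = 547/(-1) = 547*(-1) = -547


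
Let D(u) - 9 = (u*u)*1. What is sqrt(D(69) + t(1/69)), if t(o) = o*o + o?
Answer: 2*sqrt(5677510)/69 ≈ 69.065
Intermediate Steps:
t(o) = o + o**2 (t(o) = o**2 + o = o + o**2)
D(u) = 9 + u**2 (D(u) = 9 + (u*u)*1 = 9 + u**2*1 = 9 + u**2)
sqrt(D(69) + t(1/69)) = sqrt((9 + 69**2) + (1 + 1/69)/69) = sqrt((9 + 4761) + (1 + 1/69)/69) = sqrt(4770 + (1/69)*(70/69)) = sqrt(4770 + 70/4761) = sqrt(22710040/4761) = 2*sqrt(5677510)/69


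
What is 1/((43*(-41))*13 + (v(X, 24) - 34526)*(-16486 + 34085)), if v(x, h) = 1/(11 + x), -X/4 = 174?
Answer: -685/416237522804 ≈ -1.6457e-9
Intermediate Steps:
X = -696 (X = -4*174 = -696)
1/((43*(-41))*13 + (v(X, 24) - 34526)*(-16486 + 34085)) = 1/((43*(-41))*13 + (1/(11 - 696) - 34526)*(-16486 + 34085)) = 1/(-1763*13 + (1/(-685) - 34526)*17599) = 1/(-22919 + (-1/685 - 34526)*17599) = 1/(-22919 - 23650311/685*17599) = 1/(-22919 - 416221823289/685) = 1/(-416237522804/685) = -685/416237522804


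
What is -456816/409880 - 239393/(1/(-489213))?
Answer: 6000344382513513/51235 ≈ 1.1711e+11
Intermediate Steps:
-456816/409880 - 239393/(1/(-489213)) = -456816*1/409880 - 239393/(-1/489213) = -57102/51235 - 239393*(-489213) = -57102/51235 + 117114167709 = 6000344382513513/51235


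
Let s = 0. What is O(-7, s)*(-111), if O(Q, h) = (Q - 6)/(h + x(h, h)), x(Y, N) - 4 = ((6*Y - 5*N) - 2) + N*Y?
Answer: 1443/2 ≈ 721.50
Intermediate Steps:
x(Y, N) = 2 - 5*N + 6*Y + N*Y (x(Y, N) = 4 + (((6*Y - 5*N) - 2) + N*Y) = 4 + (((-5*N + 6*Y) - 2) + N*Y) = 4 + ((-2 - 5*N + 6*Y) + N*Y) = 4 + (-2 - 5*N + 6*Y + N*Y) = 2 - 5*N + 6*Y + N*Y)
O(Q, h) = (-6 + Q)/(2 + h² + 2*h) (O(Q, h) = (Q - 6)/(h + (2 - 5*h + 6*h + h*h)) = (-6 + Q)/(h + (2 - 5*h + 6*h + h²)) = (-6 + Q)/(h + (2 + h + h²)) = (-6 + Q)/(2 + h² + 2*h))
O(-7, s)*(-111) = ((-6 - 7)/(2 + 0² + 2*0))*(-111) = (-13/(2 + 0 + 0))*(-111) = (-13/2)*(-111) = ((½)*(-13))*(-111) = -13/2*(-111) = 1443/2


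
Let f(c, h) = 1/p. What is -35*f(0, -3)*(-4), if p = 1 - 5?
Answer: -35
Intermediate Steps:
p = -4
f(c, h) = -¼ (f(c, h) = 1/(-4) = -¼)
-35*f(0, -3)*(-4) = -35*(-¼)*(-4) = (35/4)*(-4) = -35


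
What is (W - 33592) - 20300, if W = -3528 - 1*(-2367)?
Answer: -55053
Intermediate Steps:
W = -1161 (W = -3528 + 2367 = -1161)
(W - 33592) - 20300 = (-1161 - 33592) - 20300 = -34753 - 20300 = -55053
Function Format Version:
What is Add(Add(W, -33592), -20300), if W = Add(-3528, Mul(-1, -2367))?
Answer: -55053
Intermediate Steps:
W = -1161 (W = Add(-3528, 2367) = -1161)
Add(Add(W, -33592), -20300) = Add(Add(-1161, -33592), -20300) = Add(-34753, -20300) = -55053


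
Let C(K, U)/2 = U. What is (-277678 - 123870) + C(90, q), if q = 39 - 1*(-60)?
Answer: -401350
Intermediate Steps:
q = 99 (q = 39 + 60 = 99)
C(K, U) = 2*U
(-277678 - 123870) + C(90, q) = (-277678 - 123870) + 2*99 = -401548 + 198 = -401350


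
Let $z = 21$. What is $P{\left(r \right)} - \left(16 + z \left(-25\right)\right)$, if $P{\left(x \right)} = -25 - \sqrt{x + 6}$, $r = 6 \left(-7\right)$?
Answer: $484 - 6 i \approx 484.0 - 6.0 i$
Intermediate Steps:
$r = -42$
$P{\left(x \right)} = -25 - \sqrt{6 + x}$
$P{\left(r \right)} - \left(16 + z \left(-25\right)\right) = \left(-25 - \sqrt{6 - 42}\right) - \left(16 + 21 \left(-25\right)\right) = \left(-25 - \sqrt{-36}\right) - \left(16 - 525\right) = \left(-25 - 6 i\right) - -509 = \left(-25 - 6 i\right) + 509 = 484 - 6 i$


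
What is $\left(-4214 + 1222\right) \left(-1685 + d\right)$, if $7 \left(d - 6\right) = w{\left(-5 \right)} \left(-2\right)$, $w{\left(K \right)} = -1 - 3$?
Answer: $\frac{35141040}{7} \approx 5.0202 \cdot 10^{6}$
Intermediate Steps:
$w{\left(K \right)} = -4$
$d = \frac{50}{7}$ ($d = 6 + \frac{\left(-4\right) \left(-2\right)}{7} = 6 + \frac{1}{7} \cdot 8 = 6 + \frac{8}{7} = \frac{50}{7} \approx 7.1429$)
$\left(-4214 + 1222\right) \left(-1685 + d\right) = \left(-4214 + 1222\right) \left(-1685 + \frac{50}{7}\right) = \left(-2992\right) \left(- \frac{11745}{7}\right) = \frac{35141040}{7}$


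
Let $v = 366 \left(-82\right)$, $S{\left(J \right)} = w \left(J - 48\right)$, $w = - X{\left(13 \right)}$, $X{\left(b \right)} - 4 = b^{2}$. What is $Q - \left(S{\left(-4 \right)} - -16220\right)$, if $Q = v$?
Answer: $-55228$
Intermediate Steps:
$X{\left(b \right)} = 4 + b^{2}$
$w = -173$ ($w = - (4 + 13^{2}) = - (4 + 169) = \left(-1\right) 173 = -173$)
$S{\left(J \right)} = 8304 - 173 J$ ($S{\left(J \right)} = - 173 \left(J - 48\right) = - 173 \left(-48 + J\right) = 8304 - 173 J$)
$v = -30012$
$Q = -30012$
$Q - \left(S{\left(-4 \right)} - -16220\right) = -30012 - \left(\left(8304 - -692\right) - -16220\right) = -30012 - \left(\left(8304 + 692\right) + 16220\right) = -30012 - \left(8996 + 16220\right) = -30012 - 25216 = -55228$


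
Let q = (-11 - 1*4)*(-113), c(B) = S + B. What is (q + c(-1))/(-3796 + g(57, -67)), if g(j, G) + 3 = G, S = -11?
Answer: -1683/3866 ≈ -0.43533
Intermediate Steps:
g(j, G) = -3 + G
c(B) = -11 + B
q = 1695 (q = (-11 - 4)*(-113) = -15*(-113) = 1695)
(q + c(-1))/(-3796 + g(57, -67)) = (1695 + (-11 - 1))/(-3796 + (-3 - 67)) = (1695 - 12)/(-3796 - 70) = 1683/(-3866) = 1683*(-1/3866) = -1683/3866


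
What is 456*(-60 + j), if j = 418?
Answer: 163248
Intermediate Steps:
456*(-60 + j) = 456*(-60 + 418) = 456*358 = 163248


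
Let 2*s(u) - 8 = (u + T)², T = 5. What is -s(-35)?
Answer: -454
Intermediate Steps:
s(u) = 4 + (5 + u)²/2 (s(u) = 4 + (u + 5)²/2 = 4 + (5 + u)²/2)
-s(-35) = -(4 + (5 - 35)²/2) = -(4 + (½)*(-30)²) = -(4 + (½)*900) = -(4 + 450) = -1*454 = -454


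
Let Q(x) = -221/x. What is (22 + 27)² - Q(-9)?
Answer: 21388/9 ≈ 2376.4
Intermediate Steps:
(22 + 27)² - Q(-9) = (22 + 27)² - (-221)/(-9) = 49² - (-221)*(-1)/9 = 2401 - 1*221/9 = 2401 - 221/9 = 21388/9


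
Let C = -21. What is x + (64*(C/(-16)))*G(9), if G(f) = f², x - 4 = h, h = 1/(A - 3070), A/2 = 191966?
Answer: 2592908497/380862 ≈ 6808.0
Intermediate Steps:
A = 383932 (A = 2*191966 = 383932)
h = 1/380862 (h = 1/(383932 - 3070) = 1/380862 ≈ 2.6256e-6)
x = 1523449/380862 (x = 4 + 1/380862 = 1523449/380862 ≈ 4.0000)
x + (64*(C/(-16)))*G(9) = 1523449/380862 + (64*(-21/(-16)))*9² = 1523449/380862 + (64*(-21*(-1/16)))*81 = 1523449/380862 + (64*(21/16))*81 = 1523449/380862 + 84*81 = 1523449/380862 + 6804 = 2592908497/380862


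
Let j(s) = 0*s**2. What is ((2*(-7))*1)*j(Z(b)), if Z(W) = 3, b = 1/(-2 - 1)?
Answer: 0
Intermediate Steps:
b = -1/3 (b = 1/(-3) = -1/3 ≈ -0.33333)
j(s) = 0
((2*(-7))*1)*j(Z(b)) = ((2*(-7))*1)*0 = -14*1*0 = -14*0 = 0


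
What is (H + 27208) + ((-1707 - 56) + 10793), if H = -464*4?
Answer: 34382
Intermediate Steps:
H = -1856
(H + 27208) + ((-1707 - 56) + 10793) = (-1856 + 27208) + ((-1707 - 56) + 10793) = 25352 + (-1763 + 10793) = 25352 + 9030 = 34382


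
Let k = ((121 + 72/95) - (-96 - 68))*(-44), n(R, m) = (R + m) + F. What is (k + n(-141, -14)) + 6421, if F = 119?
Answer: -587893/95 ≈ -6188.3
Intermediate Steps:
n(R, m) = 119 + R + m (n(R, m) = (R + m) + 119 = 119 + R + m)
k = -1194468/95 (k = ((121 + 72*(1/95)) - 1*(-164))*(-44) = ((121 + 72/95) + 164)*(-44) = (11567/95 + 164)*(-44) = (27147/95)*(-44) = -1194468/95 ≈ -12573.)
(k + n(-141, -14)) + 6421 = (-1194468/95 + (119 - 141 - 14)) + 6421 = (-1194468/95 - 36) + 6421 = -1197888/95 + 6421 = -587893/95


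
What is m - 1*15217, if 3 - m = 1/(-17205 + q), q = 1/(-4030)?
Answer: -1054880197284/69336151 ≈ -15214.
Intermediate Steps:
q = -1/4030 ≈ -0.00024814
m = 208012483/69336151 (m = 3 - 1/(-17205 - 1/4030) = 3 - 1/(-69336151/4030) = 3 - 1*(-4030/69336151) = 3 + 4030/69336151 = 208012483/69336151 ≈ 3.0001)
m - 1*15217 = 208012483/69336151 - 1*15217 = 208012483/69336151 - 15217 = -1054880197284/69336151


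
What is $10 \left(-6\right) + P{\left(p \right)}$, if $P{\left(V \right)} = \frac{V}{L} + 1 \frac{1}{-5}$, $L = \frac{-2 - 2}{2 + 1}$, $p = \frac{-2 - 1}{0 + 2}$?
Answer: $- \frac{2363}{40} \approx -59.075$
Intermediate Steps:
$p = - \frac{3}{2} \approx -1.5$
$L = - \frac{4}{3} \approx -1.3333$
$P{\left(V \right)} = - \frac{1}{5} - \frac{3 V}{4}$ ($P{\left(V \right)} = \frac{V}{- \frac{4}{3}} + 1 \frac{1}{-5} = V \left(- \frac{3}{4}\right) + 1 \left(- \frac{1}{5}\right) = - \frac{3 V}{4} - \frac{1}{5} = - \frac{1}{5} - \frac{3 V}{4}$)
$10 \left(-6\right) + P{\left(p \right)} = 10 \left(-6\right) - - \frac{37}{40} = -60 + \left(- \frac{1}{5} + \frac{9}{8}\right) = -60 + \frac{37}{40} = - \frac{2363}{40}$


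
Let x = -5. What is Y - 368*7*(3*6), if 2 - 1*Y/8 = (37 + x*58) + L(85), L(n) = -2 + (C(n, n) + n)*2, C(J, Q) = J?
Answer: -47032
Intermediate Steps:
L(n) = -2 + 4*n (L(n) = -2 + (n + n)*2 = -2 + (2*n)*2 = -2 + 4*n)
Y = -664 (Y = 16 - 8*((37 - 5*58) + (-2 + 4*85)) = 16 - 8*((37 - 290) + (-2 + 340)) = 16 - 8*(-253 + 338) = 16 - 8*85 = 16 - 680 = -664)
Y - 368*7*(3*6) = -664 - 368*7*(3*6) = -664 - 368*7*18 = -664 - 368*126 = -664 - 1*46368 = -664 - 46368 = -47032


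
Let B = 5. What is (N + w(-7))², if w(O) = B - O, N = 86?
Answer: 9604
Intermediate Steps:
w(O) = 5 - O
(N + w(-7))² = (86 + (5 - 1*(-7)))² = (86 + (5 + 7))² = (86 + 12)² = 98² = 9604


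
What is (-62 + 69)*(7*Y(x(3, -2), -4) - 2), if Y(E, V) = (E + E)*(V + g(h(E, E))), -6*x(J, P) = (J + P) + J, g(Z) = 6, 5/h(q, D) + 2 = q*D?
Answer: -434/3 ≈ -144.67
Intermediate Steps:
h(q, D) = 5/(-2 + D*q) (h(q, D) = 5/(-2 + q*D) = 5/(-2 + D*q))
x(J, P) = -J/3 - P/6 (x(J, P) = -((J + P) + J)/6 = -(P + 2*J)/6 = -J/3 - P/6)
Y(E, V) = 2*E*(6 + V) (Y(E, V) = (E + E)*(V + 6) = (2*E)*(6 + V) = 2*E*(6 + V))
(-62 + 69)*(7*Y(x(3, -2), -4) - 2) = (-62 + 69)*(7*(2*(-⅓*3 - ⅙*(-2))*(6 - 4)) - 2) = 7*(7*(2*(-1 + ⅓)*2) - 2) = 7*(7*(2*(-⅔)*2) - 2) = 7*(7*(-8/3) - 2) = 7*(-56/3 - 2) = 7*(-62/3) = -434/3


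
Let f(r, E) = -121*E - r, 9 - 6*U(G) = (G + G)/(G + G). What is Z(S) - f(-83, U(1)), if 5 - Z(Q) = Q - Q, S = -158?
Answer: 250/3 ≈ 83.333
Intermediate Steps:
U(G) = 4/3 (U(G) = 3/2 - (G + G)/(6*(G + G)) = 3/2 - 2*G/(6*(2*G)) = 3/2 - 2*G*1/(2*G)/6 = 3/2 - ⅙*1 = 3/2 - ⅙ = 4/3)
Z(Q) = 5 (Z(Q) = 5 - (Q - Q) = 5 - 1*0 = 5 + 0 = 5)
f(r, E) = -r - 121*E
Z(S) - f(-83, U(1)) = 5 - (-1*(-83) - 121*4/3) = 5 - (83 - 484/3) = 5 - 1*(-235/3) = 5 + 235/3 = 250/3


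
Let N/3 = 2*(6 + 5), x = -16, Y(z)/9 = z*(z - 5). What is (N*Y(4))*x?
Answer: 38016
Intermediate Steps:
Y(z) = 9*z*(-5 + z) (Y(z) = 9*(z*(z - 5)) = 9*(z*(-5 + z)) = 9*z*(-5 + z))
N = 66 (N = 3*(2*(6 + 5)) = 3*(2*11) = 3*22 = 66)
(N*Y(4))*x = (66*(9*4*(-5 + 4)))*(-16) = (66*(9*4*(-1)))*(-16) = (66*(-36))*(-16) = -2376*(-16) = 38016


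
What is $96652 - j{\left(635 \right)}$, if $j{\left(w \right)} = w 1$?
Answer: $96017$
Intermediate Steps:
$j{\left(w \right)} = w$
$96652 - j{\left(635 \right)} = 96652 - 635 = 96017$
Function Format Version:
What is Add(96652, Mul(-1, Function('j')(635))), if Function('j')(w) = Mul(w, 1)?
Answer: 96017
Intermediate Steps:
Function('j')(w) = w
Add(96652, Mul(-1, Function('j')(635))) = Add(96652, Mul(-1, 635)) = Add(96652, -635) = 96017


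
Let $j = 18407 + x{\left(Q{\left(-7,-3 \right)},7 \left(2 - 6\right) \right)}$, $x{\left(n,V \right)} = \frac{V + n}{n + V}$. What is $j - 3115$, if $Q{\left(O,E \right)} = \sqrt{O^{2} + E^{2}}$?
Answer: $15293$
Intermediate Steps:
$Q{\left(O,E \right)} = \sqrt{E^{2} + O^{2}}$
$x{\left(n,V \right)} = 1$ ($x{\left(n,V \right)} = \frac{V + n}{V + n} = 1$)
$j = 18408$ ($j = 18407 + 1 = 18408$)
$j - 3115 = 18408 - 3115 = 15293$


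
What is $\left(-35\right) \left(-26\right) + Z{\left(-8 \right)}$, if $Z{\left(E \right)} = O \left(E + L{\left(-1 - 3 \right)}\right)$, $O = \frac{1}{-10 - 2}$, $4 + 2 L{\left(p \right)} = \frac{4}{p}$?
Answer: $\frac{7287}{8} \approx 910.88$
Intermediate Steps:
$L{\left(p \right)} = -2 + \frac{2}{p}$ ($L{\left(p \right)} = -2 + \frac{4 \frac{1}{p}}{2} = -2 + \frac{2}{p}$)
$O = - \frac{1}{12}$ ($O = \frac{1}{-12} = - \frac{1}{12} \approx -0.083333$)
$Z{\left(E \right)} = \frac{5}{24} - \frac{E}{12}$ ($Z{\left(E \right)} = - \frac{E - \left(2 - \frac{2}{-1 - 3}\right)}{12} = - \frac{E - \left(2 - \frac{2}{-4}\right)}{12} = - \frac{E + \left(-2 + 2 \left(- \frac{1}{4}\right)\right)}{12} = - \frac{E - \frac{5}{2}}{12} = - \frac{- \frac{5}{2} + E}{12} = \frac{5}{24} - \frac{E}{12}$)
$\left(-35\right) \left(-26\right) + Z{\left(-8 \right)} = \left(-35\right) \left(-26\right) + \left(\frac{5}{24} - - \frac{2}{3}\right) = 910 + \left(\frac{5}{24} + \frac{2}{3}\right) = 910 + \frac{7}{8} = \frac{7287}{8}$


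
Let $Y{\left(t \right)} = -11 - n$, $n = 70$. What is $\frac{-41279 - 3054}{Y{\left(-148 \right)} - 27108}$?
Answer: $\frac{44333}{27189} \approx 1.6305$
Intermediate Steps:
$Y{\left(t \right)} = -81$ ($Y{\left(t \right)} = -11 - 70 = -81$)
$\frac{-41279 - 3054}{Y{\left(-148 \right)} - 27108} = \frac{-41279 - 3054}{-81 - 27108} = - \frac{44333}{-81 - 27108} = - \frac{44333}{-27189} = \left(-44333\right) \left(- \frac{1}{27189}\right) = \frac{44333}{27189}$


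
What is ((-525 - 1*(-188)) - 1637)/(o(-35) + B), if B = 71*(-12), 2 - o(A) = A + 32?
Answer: 282/121 ≈ 2.3306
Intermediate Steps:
o(A) = -30 - A (o(A) = 2 - (A + 32) = 2 - (32 + A) = 2 + (-32 - A) = -30 - A)
B = -852
((-525 - 1*(-188)) - 1637)/(o(-35) + B) = ((-525 - 1*(-188)) - 1637)/((-30 - 1*(-35)) - 852) = ((-525 + 188) - 1637)/((-30 + 35) - 852) = (-337 - 1637)/(5 - 852) = -1974/(-847) = -1974*(-1/847) = 282/121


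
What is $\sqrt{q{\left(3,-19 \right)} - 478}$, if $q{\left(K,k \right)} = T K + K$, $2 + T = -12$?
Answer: $i \sqrt{517} \approx 22.738 i$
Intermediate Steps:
$T = -14$ ($T = -2 - 12 = -14$)
$q{\left(K,k \right)} = - 13 K$ ($q{\left(K,k \right)} = - 14 K + K = - 13 K$)
$\sqrt{q{\left(3,-19 \right)} - 478} = \sqrt{\left(-13\right) 3 - 478} = \sqrt{-39 - 478} = \sqrt{-517} = i \sqrt{517}$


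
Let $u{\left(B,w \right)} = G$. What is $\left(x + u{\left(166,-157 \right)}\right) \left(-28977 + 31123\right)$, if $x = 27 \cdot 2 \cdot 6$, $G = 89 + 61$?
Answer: $1017204$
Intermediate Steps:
$G = 150$
$u{\left(B,w \right)} = 150$
$x = 324$ ($x = 54 \cdot 6 = 324$)
$\left(x + u{\left(166,-157 \right)}\right) \left(-28977 + 31123\right) = \left(324 + 150\right) \left(-28977 + 31123\right) = 474 \cdot 2146 = 1017204$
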